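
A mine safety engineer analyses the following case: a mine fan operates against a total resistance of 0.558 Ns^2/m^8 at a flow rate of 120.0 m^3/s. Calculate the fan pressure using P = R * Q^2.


Compute Q^2:
Q^2 = 120.0^2 = 14400.0
Compute pressure:
P = R * Q^2 = 0.558 * 14400.0
= 8035.2 Pa

8035.2 Pa


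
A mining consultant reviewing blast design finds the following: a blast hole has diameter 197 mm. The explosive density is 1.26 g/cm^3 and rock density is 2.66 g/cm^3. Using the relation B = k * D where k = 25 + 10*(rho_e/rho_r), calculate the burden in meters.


First, compute k:
rho_e / rho_r = 1.26 / 2.66 = 0.4736842105
k = 25 + 10 * 0.4736842105 = 29.73684211
Then, compute burden:
B = k * D / 1000 = 29.73684211 * 197 / 1000
= 5858.157895 / 1000
= 5.8582 m

5.8582 m


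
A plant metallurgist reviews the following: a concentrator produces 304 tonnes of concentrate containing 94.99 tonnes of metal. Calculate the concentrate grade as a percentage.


Grade = (metal in concentrate / concentrate mass) * 100
= (94.99 / 304) * 100
= 0.3124671053 * 100
= 31.2467%

31.2467%


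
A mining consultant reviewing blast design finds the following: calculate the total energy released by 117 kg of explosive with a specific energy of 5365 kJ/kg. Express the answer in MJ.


Energy = mass * specific_energy / 1000
= 117 * 5365 / 1000
= 627705 / 1000
= 627.705 MJ

627.705 MJ


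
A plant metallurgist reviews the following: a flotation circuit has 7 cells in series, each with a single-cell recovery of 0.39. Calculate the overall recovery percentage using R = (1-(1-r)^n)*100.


Complement of single-cell recovery:
1 - r = 1 - 0.39 = 0.61
Raise to power n:
(1 - r)^7 = 0.61^7 = 0.03142742836
Overall recovery:
R = (1 - 0.03142742836) * 100
= 96.8573%

96.8573%


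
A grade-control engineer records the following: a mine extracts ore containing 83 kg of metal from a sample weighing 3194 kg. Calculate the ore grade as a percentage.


Ore grade = (metal mass / ore mass) * 100
= (83 / 3194) * 100
= 0.02598622417 * 100
= 2.5986%

2.5986%


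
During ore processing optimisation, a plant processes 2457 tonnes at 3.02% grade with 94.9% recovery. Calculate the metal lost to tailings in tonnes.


Total metal in feed:
= 2457 * 3.02 / 100 = 74.2014 tonnes
Metal recovered:
= 74.2014 * 94.9 / 100 = 70.4171286 tonnes
Metal lost to tailings:
= 74.2014 - 70.4171286
= 3.7843 tonnes

3.7843 tonnes


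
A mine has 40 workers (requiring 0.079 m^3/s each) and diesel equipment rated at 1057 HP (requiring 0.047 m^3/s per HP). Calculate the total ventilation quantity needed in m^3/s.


Airflow for workers:
Q_people = 40 * 0.079 = 3.16 m^3/s
Airflow for diesel equipment:
Q_diesel = 1057 * 0.047 = 49.679 m^3/s
Total ventilation:
Q_total = 3.16 + 49.679
= 52.839 m^3/s

52.839 m^3/s


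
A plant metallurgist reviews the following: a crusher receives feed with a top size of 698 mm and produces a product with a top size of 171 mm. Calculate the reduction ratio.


4.0819

Reduction ratio = feed size / product size
= 698 / 171
= 4.0819


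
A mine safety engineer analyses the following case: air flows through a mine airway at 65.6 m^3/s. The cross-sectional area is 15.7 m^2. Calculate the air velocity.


Velocity = flow rate / cross-sectional area
= 65.6 / 15.7
= 4.1783 m/s

4.1783 m/s


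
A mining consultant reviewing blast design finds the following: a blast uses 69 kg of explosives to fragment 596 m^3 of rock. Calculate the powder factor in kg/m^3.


Powder factor = explosive mass / rock volume
= 69 / 596
= 0.1158 kg/m^3

0.1158 kg/m^3


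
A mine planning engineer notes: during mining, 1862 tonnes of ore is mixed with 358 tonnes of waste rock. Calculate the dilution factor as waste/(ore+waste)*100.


Total material = ore + waste
= 1862 + 358 = 2220 tonnes
Dilution = waste / total * 100
= 358 / 2220 * 100
= 0.1612612613 * 100
= 16.1261%

16.1261%


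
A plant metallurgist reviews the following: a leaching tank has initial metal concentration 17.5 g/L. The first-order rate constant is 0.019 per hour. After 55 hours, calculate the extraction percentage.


64.8308%

Compute the exponent:
-k * t = -0.019 * 55 = -1.045
Remaining concentration:
C = 17.5 * exp(-1.045)
= 17.5 * 0.3516918194
= 6.154606839 g/L
Extracted = 17.5 - 6.154606839 = 11.34539316 g/L
Extraction % = 11.34539316 / 17.5 * 100
= 64.8308%


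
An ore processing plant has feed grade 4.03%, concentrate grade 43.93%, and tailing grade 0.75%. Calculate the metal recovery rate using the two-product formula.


Using the two-product formula:
R = 100 * c * (f - t) / (f * (c - t))
Numerator = 100 * 43.93 * (4.03 - 0.75)
= 100 * 43.93 * 3.28
= 14409.04
Denominator = 4.03 * (43.93 - 0.75)
= 4.03 * 43.18
= 174.0154
R = 14409.04 / 174.0154
= 82.8032%

82.8032%


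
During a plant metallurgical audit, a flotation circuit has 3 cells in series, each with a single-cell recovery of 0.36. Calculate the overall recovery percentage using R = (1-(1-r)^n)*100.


Complement of single-cell recovery:
1 - r = 1 - 0.36 = 0.64
Raise to power n:
(1 - r)^3 = 0.64^3 = 0.262144
Overall recovery:
R = (1 - 0.262144) * 100
= 73.7856%

73.7856%


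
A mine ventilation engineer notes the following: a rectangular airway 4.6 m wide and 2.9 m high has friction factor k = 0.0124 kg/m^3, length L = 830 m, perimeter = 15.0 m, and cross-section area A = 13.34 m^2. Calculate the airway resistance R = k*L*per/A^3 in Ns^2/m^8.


0.065 Ns^2/m^8

Compute the numerator:
k * L * per = 0.0124 * 830 * 15.0
= 154.38
Compute the denominator:
A^3 = 13.34^3 = 2373.927704
Resistance:
R = 154.38 / 2373.927704
= 0.065 Ns^2/m^8


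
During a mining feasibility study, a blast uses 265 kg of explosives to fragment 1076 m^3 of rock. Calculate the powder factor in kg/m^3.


Powder factor = explosive mass / rock volume
= 265 / 1076
= 0.2463 kg/m^3

0.2463 kg/m^3


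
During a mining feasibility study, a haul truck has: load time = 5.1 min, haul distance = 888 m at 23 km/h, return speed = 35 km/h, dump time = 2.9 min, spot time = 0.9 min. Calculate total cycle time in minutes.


Convert haul speed to m/min: 23 * 1000/60 = 383.3333333 m/min
Haul time = 888 / 383.3333333 = 2.316521739 min
Convert return speed to m/min: 35 * 1000/60 = 583.3333333 m/min
Return time = 888 / 583.3333333 = 1.522285714 min
Total cycle time:
= 5.1 + 2.316521739 + 2.9 + 1.522285714 + 0.9
= 12.7388 min

12.7388 min


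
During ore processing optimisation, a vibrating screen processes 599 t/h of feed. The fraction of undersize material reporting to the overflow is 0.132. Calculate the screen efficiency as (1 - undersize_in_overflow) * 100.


86.8%

Screen efficiency = (1 - fraction of undersize in overflow) * 100
= (1 - 0.132) * 100
= 0.868 * 100
= 86.8%


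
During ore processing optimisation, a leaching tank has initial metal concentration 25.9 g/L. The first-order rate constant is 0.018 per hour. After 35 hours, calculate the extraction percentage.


Compute the exponent:
-k * t = -0.018 * 35 = -0.63
Remaining concentration:
C = 25.9 * exp(-0.63)
= 25.9 * 0.532591801
= 13.79412765 g/L
Extracted = 25.9 - 13.79412765 = 12.10587235 g/L
Extraction % = 12.10587235 / 25.9 * 100
= 46.7408%

46.7408%


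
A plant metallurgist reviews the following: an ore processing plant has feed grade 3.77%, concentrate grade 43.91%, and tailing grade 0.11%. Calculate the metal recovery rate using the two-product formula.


97.326%

Using the two-product formula:
R = 100 * c * (f - t) / (f * (c - t))
Numerator = 100 * 43.91 * (3.77 - 0.11)
= 100 * 43.91 * 3.66
= 16071.06
Denominator = 3.77 * (43.91 - 0.11)
= 3.77 * 43.8
= 165.126
R = 16071.06 / 165.126
= 97.326%


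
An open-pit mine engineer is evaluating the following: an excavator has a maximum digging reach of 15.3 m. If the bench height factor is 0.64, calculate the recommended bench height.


Bench height = reach * factor
= 15.3 * 0.64
= 9.792 m

9.792 m


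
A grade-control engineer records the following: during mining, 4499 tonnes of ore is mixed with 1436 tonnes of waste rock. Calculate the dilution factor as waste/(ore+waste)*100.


Total material = ore + waste
= 4499 + 1436 = 5935 tonnes
Dilution = waste / total * 100
= 1436 / 5935 * 100
= 0.2419545072 * 100
= 24.1955%

24.1955%


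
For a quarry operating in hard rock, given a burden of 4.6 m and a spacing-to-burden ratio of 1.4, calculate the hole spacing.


Spacing = burden * ratio
= 4.6 * 1.4
= 6.44 m

6.44 m


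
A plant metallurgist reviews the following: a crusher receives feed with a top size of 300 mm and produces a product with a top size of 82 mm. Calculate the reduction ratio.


Reduction ratio = feed size / product size
= 300 / 82
= 3.6585

3.6585


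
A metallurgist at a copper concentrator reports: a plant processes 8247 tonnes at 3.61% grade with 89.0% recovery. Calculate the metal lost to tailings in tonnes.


32.7488 tonnes

Total metal in feed:
= 8247 * 3.61 / 100 = 297.7167 tonnes
Metal recovered:
= 297.7167 * 89.0 / 100 = 264.967863 tonnes
Metal lost to tailings:
= 297.7167 - 264.967863
= 32.7488 tonnes


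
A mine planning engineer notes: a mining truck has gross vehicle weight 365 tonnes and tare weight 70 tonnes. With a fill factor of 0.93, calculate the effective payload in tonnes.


274.35 tonnes

Maximum payload = gross - tare
= 365 - 70 = 295 tonnes
Effective payload = max payload * fill factor
= 295 * 0.93
= 274.35 tonnes


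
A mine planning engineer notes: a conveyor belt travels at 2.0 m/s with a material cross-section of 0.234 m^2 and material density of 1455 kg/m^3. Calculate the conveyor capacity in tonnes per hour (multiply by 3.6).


2451.384 t/h

Volumetric flow = speed * area
= 2.0 * 0.234 = 0.468 m^3/s
Mass flow = volumetric * density
= 0.468 * 1455 = 680.94 kg/s
Convert to t/h: multiply by 3.6
Capacity = 680.94 * 3.6
= 2451.384 t/h


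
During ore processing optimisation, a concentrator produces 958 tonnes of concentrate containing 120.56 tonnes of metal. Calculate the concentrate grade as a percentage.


12.5846%

Grade = (metal in concentrate / concentrate mass) * 100
= (120.56 / 958) * 100
= 0.1258455115 * 100
= 12.5846%


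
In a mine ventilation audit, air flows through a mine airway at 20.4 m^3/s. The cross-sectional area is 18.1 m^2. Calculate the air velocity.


Velocity = flow rate / cross-sectional area
= 20.4 / 18.1
= 1.1271 m/s

1.1271 m/s


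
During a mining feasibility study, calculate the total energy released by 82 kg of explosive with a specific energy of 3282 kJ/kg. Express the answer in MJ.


Energy = mass * specific_energy / 1000
= 82 * 3282 / 1000
= 269124 / 1000
= 269.124 MJ

269.124 MJ


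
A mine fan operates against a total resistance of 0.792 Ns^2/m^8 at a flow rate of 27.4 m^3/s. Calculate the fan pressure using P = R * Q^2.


594.6019 Pa

Compute Q^2:
Q^2 = 27.4^2 = 750.76
Compute pressure:
P = R * Q^2 = 0.792 * 750.76
= 594.6019 Pa


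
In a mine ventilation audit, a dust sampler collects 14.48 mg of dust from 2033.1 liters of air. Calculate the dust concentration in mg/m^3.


7.1221 mg/m^3

Convert liters to m^3: 1 m^3 = 1000 L
Concentration = mass / volume * 1000
= 14.48 / 2033.1 * 1000
= 0.007122128769 * 1000
= 7.1221 mg/m^3


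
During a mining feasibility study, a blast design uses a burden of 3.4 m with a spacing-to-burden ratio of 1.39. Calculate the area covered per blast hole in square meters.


First, find the spacing:
Spacing = burden * ratio = 3.4 * 1.39
= 4.726 m
Then, calculate the area:
Area = burden * spacing = 3.4 * 4.726
= 16.0684 m^2

16.0684 m^2


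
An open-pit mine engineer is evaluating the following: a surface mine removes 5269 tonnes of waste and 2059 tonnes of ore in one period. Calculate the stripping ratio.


Stripping ratio = waste tonnage / ore tonnage
= 5269 / 2059
= 2.559

2.559


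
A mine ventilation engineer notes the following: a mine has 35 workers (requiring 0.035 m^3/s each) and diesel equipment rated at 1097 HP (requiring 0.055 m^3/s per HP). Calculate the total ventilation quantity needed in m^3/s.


61.56 m^3/s

Airflow for workers:
Q_people = 35 * 0.035 = 1.225 m^3/s
Airflow for diesel equipment:
Q_diesel = 1097 * 0.055 = 60.335 m^3/s
Total ventilation:
Q_total = 1.225 + 60.335
= 61.56 m^3/s


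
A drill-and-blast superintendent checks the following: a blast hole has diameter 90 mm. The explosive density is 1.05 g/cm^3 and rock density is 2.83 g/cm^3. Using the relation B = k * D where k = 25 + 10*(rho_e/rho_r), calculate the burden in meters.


First, compute k:
rho_e / rho_r = 1.05 / 2.83 = 0.371024735
k = 25 + 10 * 0.371024735 = 28.71024735
Then, compute burden:
B = k * D / 1000 = 28.71024735 * 90 / 1000
= 2583.922261 / 1000
= 2.5839 m

2.5839 m


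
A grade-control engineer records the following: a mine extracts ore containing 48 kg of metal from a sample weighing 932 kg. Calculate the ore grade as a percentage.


Ore grade = (metal mass / ore mass) * 100
= (48 / 932) * 100
= 0.05150214592 * 100
= 5.1502%

5.1502%


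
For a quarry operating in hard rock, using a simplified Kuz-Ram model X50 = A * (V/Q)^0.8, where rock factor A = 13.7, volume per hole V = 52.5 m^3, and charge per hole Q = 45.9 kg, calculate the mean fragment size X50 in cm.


Compute V/Q:
V/Q = 52.5 / 45.9 = 1.14379085
Raise to the power 0.8:
(V/Q)^0.8 = 1.14379085^0.8 = 1.113466856
Multiply by A:
X50 = 13.7 * 1.113466856
= 15.2545 cm

15.2545 cm


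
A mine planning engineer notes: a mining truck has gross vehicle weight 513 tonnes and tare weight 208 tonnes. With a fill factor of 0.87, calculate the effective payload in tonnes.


265.35 tonnes

Maximum payload = gross - tare
= 513 - 208 = 305 tonnes
Effective payload = max payload * fill factor
= 305 * 0.87
= 265.35 tonnes


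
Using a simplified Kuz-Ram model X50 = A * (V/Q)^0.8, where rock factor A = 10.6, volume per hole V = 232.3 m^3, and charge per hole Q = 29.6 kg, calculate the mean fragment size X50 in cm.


55.095 cm

Compute V/Q:
V/Q = 232.3 / 29.6 = 7.847972973
Raise to the power 0.8:
(V/Q)^0.8 = 7.847972973^0.8 = 5.197637642
Multiply by A:
X50 = 10.6 * 5.197637642
= 55.095 cm


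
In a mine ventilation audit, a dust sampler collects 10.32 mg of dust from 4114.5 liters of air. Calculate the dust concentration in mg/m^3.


2.5082 mg/m^3

Convert liters to m^3: 1 m^3 = 1000 L
Concentration = mass / volume * 1000
= 10.32 / 4114.5 * 1000
= 0.002508202698 * 1000
= 2.5082 mg/m^3


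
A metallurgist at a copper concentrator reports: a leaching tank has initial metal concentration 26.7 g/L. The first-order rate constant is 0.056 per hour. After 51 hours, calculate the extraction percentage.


94.2502%

Compute the exponent:
-k * t = -0.056 * 51 = -2.856
Remaining concentration:
C = 26.7 * exp(-2.856)
= 26.7 * 0.05749829407
= 1.535204452 g/L
Extracted = 26.7 - 1.535204452 = 25.16479555 g/L
Extraction % = 25.16479555 / 26.7 * 100
= 94.2502%


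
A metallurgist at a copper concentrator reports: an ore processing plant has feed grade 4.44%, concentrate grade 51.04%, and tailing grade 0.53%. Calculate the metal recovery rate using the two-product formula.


88.9871%

Using the two-product formula:
R = 100 * c * (f - t) / (f * (c - t))
Numerator = 100 * 51.04 * (4.44 - 0.53)
= 100 * 51.04 * 3.91
= 19956.64
Denominator = 4.44 * (51.04 - 0.53)
= 4.44 * 50.51
= 224.2644
R = 19956.64 / 224.2644
= 88.9871%


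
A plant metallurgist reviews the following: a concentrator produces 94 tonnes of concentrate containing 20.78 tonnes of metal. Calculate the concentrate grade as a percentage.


22.1064%

Grade = (metal in concentrate / concentrate mass) * 100
= (20.78 / 94) * 100
= 0.2210638298 * 100
= 22.1064%


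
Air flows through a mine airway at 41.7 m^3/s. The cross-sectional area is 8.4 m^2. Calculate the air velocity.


4.9643 m/s

Velocity = flow rate / cross-sectional area
= 41.7 / 8.4
= 4.9643 m/s


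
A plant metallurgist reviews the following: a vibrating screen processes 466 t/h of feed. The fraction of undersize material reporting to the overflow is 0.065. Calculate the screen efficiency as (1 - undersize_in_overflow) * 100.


Screen efficiency = (1 - fraction of undersize in overflow) * 100
= (1 - 0.065) * 100
= 0.935 * 100
= 93.5%

93.5%


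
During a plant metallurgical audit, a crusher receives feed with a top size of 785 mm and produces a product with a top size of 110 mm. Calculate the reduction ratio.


7.1364

Reduction ratio = feed size / product size
= 785 / 110
= 7.1364


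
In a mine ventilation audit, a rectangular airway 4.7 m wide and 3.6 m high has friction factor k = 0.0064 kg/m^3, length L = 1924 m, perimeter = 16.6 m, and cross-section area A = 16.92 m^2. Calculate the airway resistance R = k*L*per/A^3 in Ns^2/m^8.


Compute the numerator:
k * L * per = 0.0064 * 1924 * 16.6
= 204.40576
Compute the denominator:
A^3 = 16.92^3 = 4843.965888
Resistance:
R = 204.40576 / 4843.965888
= 0.0422 Ns^2/m^8

0.0422 Ns^2/m^8


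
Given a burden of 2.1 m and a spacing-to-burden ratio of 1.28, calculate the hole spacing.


2.688 m

Spacing = burden * ratio
= 2.1 * 1.28
= 2.688 m


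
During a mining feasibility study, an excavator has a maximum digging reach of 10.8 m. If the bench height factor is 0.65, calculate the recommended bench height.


7.02 m

Bench height = reach * factor
= 10.8 * 0.65
= 7.02 m


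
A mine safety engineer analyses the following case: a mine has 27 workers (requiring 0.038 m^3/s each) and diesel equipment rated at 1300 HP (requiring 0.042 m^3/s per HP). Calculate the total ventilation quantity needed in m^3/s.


Airflow for workers:
Q_people = 27 * 0.038 = 1.026 m^3/s
Airflow for diesel equipment:
Q_diesel = 1300 * 0.042 = 54.6 m^3/s
Total ventilation:
Q_total = 1.026 + 54.6
= 55.626 m^3/s

55.626 m^3/s


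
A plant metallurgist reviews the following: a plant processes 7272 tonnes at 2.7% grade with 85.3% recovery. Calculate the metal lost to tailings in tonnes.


Total metal in feed:
= 7272 * 2.7 / 100 = 196.344 tonnes
Metal recovered:
= 196.344 * 85.3 / 100 = 167.481432 tonnes
Metal lost to tailings:
= 196.344 - 167.481432
= 28.8626 tonnes

28.8626 tonnes


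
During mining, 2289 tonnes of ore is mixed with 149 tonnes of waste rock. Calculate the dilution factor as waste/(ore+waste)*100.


6.1116%

Total material = ore + waste
= 2289 + 149 = 2438 tonnes
Dilution = waste / total * 100
= 149 / 2438 * 100
= 0.06111566858 * 100
= 6.1116%


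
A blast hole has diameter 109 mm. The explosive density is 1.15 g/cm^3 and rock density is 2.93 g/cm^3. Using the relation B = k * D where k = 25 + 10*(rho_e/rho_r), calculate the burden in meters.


3.1528 m

First, compute k:
rho_e / rho_r = 1.15 / 2.93 = 0.3924914676
k = 25 + 10 * 0.3924914676 = 28.92491468
Then, compute burden:
B = k * D / 1000 = 28.92491468 * 109 / 1000
= 3152.8157 / 1000
= 3.1528 m


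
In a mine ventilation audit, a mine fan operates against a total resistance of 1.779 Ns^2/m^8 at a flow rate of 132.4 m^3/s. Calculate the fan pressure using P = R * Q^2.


Compute Q^2:
Q^2 = 132.4^2 = 17529.76
Compute pressure:
P = R * Q^2 = 1.779 * 17529.76
= 31185.443 Pa

31185.443 Pa


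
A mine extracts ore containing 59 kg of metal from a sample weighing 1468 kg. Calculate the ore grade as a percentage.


4.0191%

Ore grade = (metal mass / ore mass) * 100
= (59 / 1468) * 100
= 0.04019073569 * 100
= 4.0191%


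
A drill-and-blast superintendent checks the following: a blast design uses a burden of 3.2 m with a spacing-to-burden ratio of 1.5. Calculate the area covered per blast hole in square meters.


15.36 m^2

First, find the spacing:
Spacing = burden * ratio = 3.2 * 1.5
= 4.8 m
Then, calculate the area:
Area = burden * spacing = 3.2 * 4.8
= 15.36 m^2


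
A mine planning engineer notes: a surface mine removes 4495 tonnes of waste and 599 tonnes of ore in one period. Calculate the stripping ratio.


Stripping ratio = waste tonnage / ore tonnage
= 4495 / 599
= 7.5042

7.5042


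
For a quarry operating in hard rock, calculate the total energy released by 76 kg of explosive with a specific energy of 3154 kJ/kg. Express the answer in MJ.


239.704 MJ

Energy = mass * specific_energy / 1000
= 76 * 3154 / 1000
= 239704 / 1000
= 239.704 MJ


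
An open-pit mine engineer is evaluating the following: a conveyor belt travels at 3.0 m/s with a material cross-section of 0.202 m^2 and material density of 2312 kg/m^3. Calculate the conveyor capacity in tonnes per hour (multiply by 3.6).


Volumetric flow = speed * area
= 3.0 * 0.202 = 0.606 m^3/s
Mass flow = volumetric * density
= 0.606 * 2312 = 1401.072 kg/s
Convert to t/h: multiply by 3.6
Capacity = 1401.072 * 3.6
= 5043.8592 t/h

5043.8592 t/h


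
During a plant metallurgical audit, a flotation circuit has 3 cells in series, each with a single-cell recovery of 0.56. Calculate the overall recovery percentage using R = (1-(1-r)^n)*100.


Complement of single-cell recovery:
1 - r = 1 - 0.56 = 0.44
Raise to power n:
(1 - r)^3 = 0.44^3 = 0.085184
Overall recovery:
R = (1 - 0.085184) * 100
= 91.4816%

91.4816%


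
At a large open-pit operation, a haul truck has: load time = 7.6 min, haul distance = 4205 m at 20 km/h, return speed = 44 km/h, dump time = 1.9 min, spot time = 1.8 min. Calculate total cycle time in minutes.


29.6491 min

Convert haul speed to m/min: 20 * 1000/60 = 333.3333333 m/min
Haul time = 4205 / 333.3333333 = 12.615 min
Convert return speed to m/min: 44 * 1000/60 = 733.3333333 m/min
Return time = 4205 / 733.3333333 = 5.734090909 min
Total cycle time:
= 7.6 + 12.615 + 1.9 + 5.734090909 + 1.8
= 29.6491 min


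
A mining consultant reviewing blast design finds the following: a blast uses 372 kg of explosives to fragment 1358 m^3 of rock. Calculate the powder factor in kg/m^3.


0.2739 kg/m^3

Powder factor = explosive mass / rock volume
= 372 / 1358
= 0.2739 kg/m^3


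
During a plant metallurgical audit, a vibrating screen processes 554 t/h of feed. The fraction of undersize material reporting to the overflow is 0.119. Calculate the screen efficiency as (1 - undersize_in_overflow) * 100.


88.1%

Screen efficiency = (1 - fraction of undersize in overflow) * 100
= (1 - 0.119) * 100
= 0.881 * 100
= 88.1%


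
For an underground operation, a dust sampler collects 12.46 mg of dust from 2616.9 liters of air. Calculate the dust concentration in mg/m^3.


4.7614 mg/m^3

Convert liters to m^3: 1 m^3 = 1000 L
Concentration = mass / volume * 1000
= 12.46 / 2616.9 * 1000
= 0.00476135886 * 1000
= 4.7614 mg/m^3


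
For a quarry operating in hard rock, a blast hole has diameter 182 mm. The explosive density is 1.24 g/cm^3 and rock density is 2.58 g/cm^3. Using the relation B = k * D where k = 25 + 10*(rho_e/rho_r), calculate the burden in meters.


First, compute k:
rho_e / rho_r = 1.24 / 2.58 = 0.480620155
k = 25 + 10 * 0.480620155 = 29.80620155
Then, compute burden:
B = k * D / 1000 = 29.80620155 * 182 / 1000
= 5424.728682 / 1000
= 5.4247 m

5.4247 m


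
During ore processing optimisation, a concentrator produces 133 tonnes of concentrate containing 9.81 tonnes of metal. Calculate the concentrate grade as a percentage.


7.3759%

Grade = (metal in concentrate / concentrate mass) * 100
= (9.81 / 133) * 100
= 0.0737593985 * 100
= 7.3759%


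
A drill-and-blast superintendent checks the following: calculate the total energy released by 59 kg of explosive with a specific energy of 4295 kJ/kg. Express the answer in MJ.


253.405 MJ

Energy = mass * specific_energy / 1000
= 59 * 4295 / 1000
= 253405 / 1000
= 253.405 MJ


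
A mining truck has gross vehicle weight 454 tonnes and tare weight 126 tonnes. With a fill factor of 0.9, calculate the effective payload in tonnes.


Maximum payload = gross - tare
= 454 - 126 = 328 tonnes
Effective payload = max payload * fill factor
= 328 * 0.9
= 295.2 tonnes

295.2 tonnes


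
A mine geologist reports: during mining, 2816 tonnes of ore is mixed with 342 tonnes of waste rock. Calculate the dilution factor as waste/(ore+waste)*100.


10.8296%

Total material = ore + waste
= 2816 + 342 = 3158 tonnes
Dilution = waste / total * 100
= 342 / 3158 * 100
= 0.1082963901 * 100
= 10.8296%


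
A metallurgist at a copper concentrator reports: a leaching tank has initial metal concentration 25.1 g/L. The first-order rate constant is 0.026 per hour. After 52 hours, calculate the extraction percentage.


Compute the exponent:
-k * t = -0.026 * 52 = -1.352
Remaining concentration:
C = 25.1 * exp(-1.352)
= 25.1 * 0.2587222983
= 6.493929686 g/L
Extracted = 25.1 - 6.493929686 = 18.60607031 g/L
Extraction % = 18.60607031 / 25.1 * 100
= 74.1278%

74.1278%


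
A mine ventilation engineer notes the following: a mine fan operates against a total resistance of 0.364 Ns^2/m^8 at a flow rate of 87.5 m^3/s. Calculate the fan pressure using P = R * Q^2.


Compute Q^2:
Q^2 = 87.5^2 = 7656.25
Compute pressure:
P = R * Q^2 = 0.364 * 7656.25
= 2786.875 Pa

2786.875 Pa


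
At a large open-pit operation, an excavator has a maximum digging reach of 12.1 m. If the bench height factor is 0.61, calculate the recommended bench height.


Bench height = reach * factor
= 12.1 * 0.61
= 7.381 m

7.381 m


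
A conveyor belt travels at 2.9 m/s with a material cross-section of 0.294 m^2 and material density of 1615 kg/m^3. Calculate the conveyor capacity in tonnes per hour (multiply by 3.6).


4957.0164 t/h

Volumetric flow = speed * area
= 2.9 * 0.294 = 0.8526 m^3/s
Mass flow = volumetric * density
= 0.8526 * 1615 = 1376.949 kg/s
Convert to t/h: multiply by 3.6
Capacity = 1376.949 * 3.6
= 4957.0164 t/h


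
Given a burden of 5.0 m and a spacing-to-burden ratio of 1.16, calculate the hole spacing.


Spacing = burden * ratio
= 5.0 * 1.16
= 5.8 m

5.8 m


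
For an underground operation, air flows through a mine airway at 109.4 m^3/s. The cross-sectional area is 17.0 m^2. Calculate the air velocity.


6.4353 m/s

Velocity = flow rate / cross-sectional area
= 109.4 / 17.0
= 6.4353 m/s


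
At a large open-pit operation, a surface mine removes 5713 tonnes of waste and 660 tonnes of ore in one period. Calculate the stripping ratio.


8.6561

Stripping ratio = waste tonnage / ore tonnage
= 5713 / 660
= 8.6561


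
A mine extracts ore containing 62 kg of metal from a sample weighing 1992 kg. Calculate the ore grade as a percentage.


3.1124%

Ore grade = (metal mass / ore mass) * 100
= (62 / 1992) * 100
= 0.03112449799 * 100
= 3.1124%


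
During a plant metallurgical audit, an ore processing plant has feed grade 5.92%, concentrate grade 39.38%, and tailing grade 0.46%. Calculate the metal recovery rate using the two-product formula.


Using the two-product formula:
R = 100 * c * (f - t) / (f * (c - t))
Numerator = 100 * 39.38 * (5.92 - 0.46)
= 100 * 39.38 * 5.46
= 21501.48
Denominator = 5.92 * (39.38 - 0.46)
= 5.92 * 38.92
= 230.4064
R = 21501.48 / 230.4064
= 93.3198%

93.3198%


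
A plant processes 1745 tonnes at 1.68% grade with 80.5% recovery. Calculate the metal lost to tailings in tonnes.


Total metal in feed:
= 1745 * 1.68 / 100 = 29.316 tonnes
Metal recovered:
= 29.316 * 80.5 / 100 = 23.59938 tonnes
Metal lost to tailings:
= 29.316 - 23.59938
= 5.7166 tonnes

5.7166 tonnes


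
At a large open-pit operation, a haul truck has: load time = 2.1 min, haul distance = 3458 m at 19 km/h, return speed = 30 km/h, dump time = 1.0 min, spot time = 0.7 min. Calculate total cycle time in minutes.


Convert haul speed to m/min: 19 * 1000/60 = 316.6666667 m/min
Haul time = 3458 / 316.6666667 = 10.92 min
Convert return speed to m/min: 30 * 1000/60 = 500 m/min
Return time = 3458 / 500 = 6.916 min
Total cycle time:
= 2.1 + 10.92 + 1.0 + 6.916 + 0.7
= 21.636 min

21.636 min


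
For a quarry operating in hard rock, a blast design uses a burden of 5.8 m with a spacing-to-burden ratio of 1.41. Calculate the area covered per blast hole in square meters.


47.4324 m^2

First, find the spacing:
Spacing = burden * ratio = 5.8 * 1.41
= 8.178 m
Then, calculate the area:
Area = burden * spacing = 5.8 * 8.178
= 47.4324 m^2


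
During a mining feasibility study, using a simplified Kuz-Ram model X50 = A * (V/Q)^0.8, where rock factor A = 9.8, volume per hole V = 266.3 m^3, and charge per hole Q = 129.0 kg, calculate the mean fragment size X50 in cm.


Compute V/Q:
V/Q = 266.3 / 129.0 = 2.064341085
Raise to the power 0.8:
(V/Q)^0.8 = 2.064341085^0.8 = 1.785768529
Multiply by A:
X50 = 9.8 * 1.785768529
= 17.5005 cm

17.5005 cm


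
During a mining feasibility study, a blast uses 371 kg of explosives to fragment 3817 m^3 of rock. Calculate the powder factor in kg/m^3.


0.0972 kg/m^3

Powder factor = explosive mass / rock volume
= 371 / 3817
= 0.0972 kg/m^3


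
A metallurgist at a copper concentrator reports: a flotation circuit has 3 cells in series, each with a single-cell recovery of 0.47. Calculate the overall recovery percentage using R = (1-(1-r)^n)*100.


85.1123%

Complement of single-cell recovery:
1 - r = 1 - 0.47 = 0.53
Raise to power n:
(1 - r)^3 = 0.53^3 = 0.148877
Overall recovery:
R = (1 - 0.148877) * 100
= 85.1123%


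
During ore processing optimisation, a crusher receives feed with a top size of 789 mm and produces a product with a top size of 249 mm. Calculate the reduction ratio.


Reduction ratio = feed size / product size
= 789 / 249
= 3.1687

3.1687


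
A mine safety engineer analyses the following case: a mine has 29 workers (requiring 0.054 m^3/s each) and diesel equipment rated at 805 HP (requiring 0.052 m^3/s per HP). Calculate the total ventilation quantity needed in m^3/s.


Airflow for workers:
Q_people = 29 * 0.054 = 1.566 m^3/s
Airflow for diesel equipment:
Q_diesel = 805 * 0.052 = 41.86 m^3/s
Total ventilation:
Q_total = 1.566 + 41.86
= 43.426 m^3/s

43.426 m^3/s


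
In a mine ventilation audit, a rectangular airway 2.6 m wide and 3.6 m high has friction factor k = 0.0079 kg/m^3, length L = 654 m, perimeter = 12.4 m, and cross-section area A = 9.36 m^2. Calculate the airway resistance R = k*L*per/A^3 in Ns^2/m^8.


0.0781 Ns^2/m^8

Compute the numerator:
k * L * per = 0.0079 * 654 * 12.4
= 64.06584
Compute the denominator:
A^3 = 9.36^3 = 820.025856
Resistance:
R = 64.06584 / 820.025856
= 0.0781 Ns^2/m^8


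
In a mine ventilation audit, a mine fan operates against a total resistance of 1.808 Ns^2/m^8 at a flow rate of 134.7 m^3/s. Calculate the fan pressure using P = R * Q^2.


Compute Q^2:
Q^2 = 134.7^2 = 18144.09
Compute pressure:
P = R * Q^2 = 1.808 * 18144.09
= 32804.5147 Pa

32804.5147 Pa


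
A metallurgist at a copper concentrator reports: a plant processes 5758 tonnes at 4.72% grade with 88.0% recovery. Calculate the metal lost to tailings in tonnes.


32.6133 tonnes

Total metal in feed:
= 5758 * 4.72 / 100 = 271.7776 tonnes
Metal recovered:
= 271.7776 * 88.0 / 100 = 239.164288 tonnes
Metal lost to tailings:
= 271.7776 - 239.164288
= 32.6133 tonnes


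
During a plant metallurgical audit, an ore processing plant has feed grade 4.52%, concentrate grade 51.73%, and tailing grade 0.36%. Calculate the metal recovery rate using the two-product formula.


Using the two-product formula:
R = 100 * c * (f - t) / (f * (c - t))
Numerator = 100 * 51.73 * (4.52 - 0.36)
= 100 * 51.73 * 4.16
= 21519.68
Denominator = 4.52 * (51.73 - 0.36)
= 4.52 * 51.37
= 232.1924
R = 21519.68 / 232.1924
= 92.6804%

92.6804%


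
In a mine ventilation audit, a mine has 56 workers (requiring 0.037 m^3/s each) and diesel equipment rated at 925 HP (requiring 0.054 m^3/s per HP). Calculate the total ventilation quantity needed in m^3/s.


Airflow for workers:
Q_people = 56 * 0.037 = 2.072 m^3/s
Airflow for diesel equipment:
Q_diesel = 925 * 0.054 = 49.95 m^3/s
Total ventilation:
Q_total = 2.072 + 49.95
= 52.022 m^3/s

52.022 m^3/s


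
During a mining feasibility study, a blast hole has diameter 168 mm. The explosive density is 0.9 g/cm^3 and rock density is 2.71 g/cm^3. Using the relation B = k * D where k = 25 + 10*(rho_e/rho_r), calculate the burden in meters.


4.7579 m

First, compute k:
rho_e / rho_r = 0.9 / 2.71 = 0.332103321
k = 25 + 10 * 0.332103321 = 28.32103321
Then, compute burden:
B = k * D / 1000 = 28.32103321 * 168 / 1000
= 4757.933579 / 1000
= 4.7579 m


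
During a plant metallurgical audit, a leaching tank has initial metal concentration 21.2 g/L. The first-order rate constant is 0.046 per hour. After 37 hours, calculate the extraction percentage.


81.7681%

Compute the exponent:
-k * t = -0.046 * 37 = -1.702
Remaining concentration:
C = 21.2 * exp(-1.702)
= 21.2 * 0.1823185221
= 3.865152669 g/L
Extracted = 21.2 - 3.865152669 = 17.33484733 g/L
Extraction % = 17.33484733 / 21.2 * 100
= 81.7681%


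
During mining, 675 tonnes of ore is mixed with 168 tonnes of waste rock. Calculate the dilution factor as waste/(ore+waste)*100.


Total material = ore + waste
= 675 + 168 = 843 tonnes
Dilution = waste / total * 100
= 168 / 843 * 100
= 0.1992882562 * 100
= 19.9288%

19.9288%


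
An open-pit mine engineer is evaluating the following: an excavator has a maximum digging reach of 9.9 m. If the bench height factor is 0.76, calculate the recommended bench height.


7.524 m

Bench height = reach * factor
= 9.9 * 0.76
= 7.524 m


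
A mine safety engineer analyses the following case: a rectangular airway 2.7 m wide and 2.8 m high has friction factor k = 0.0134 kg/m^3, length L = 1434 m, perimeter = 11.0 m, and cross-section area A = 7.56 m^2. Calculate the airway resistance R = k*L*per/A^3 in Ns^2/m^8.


0.4892 Ns^2/m^8

Compute the numerator:
k * L * per = 0.0134 * 1434 * 11.0
= 211.3716
Compute the denominator:
A^3 = 7.56^3 = 432.081216
Resistance:
R = 211.3716 / 432.081216
= 0.4892 Ns^2/m^8


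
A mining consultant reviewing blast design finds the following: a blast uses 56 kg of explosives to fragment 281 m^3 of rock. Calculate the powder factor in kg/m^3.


Powder factor = explosive mass / rock volume
= 56 / 281
= 0.1993 kg/m^3

0.1993 kg/m^3


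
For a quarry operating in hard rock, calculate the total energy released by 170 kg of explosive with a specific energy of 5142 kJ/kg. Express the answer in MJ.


Energy = mass * specific_energy / 1000
= 170 * 5142 / 1000
= 874140 / 1000
= 874.14 MJ

874.14 MJ


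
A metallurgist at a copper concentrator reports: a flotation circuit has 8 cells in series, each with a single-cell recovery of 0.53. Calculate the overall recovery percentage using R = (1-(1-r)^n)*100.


Complement of single-cell recovery:
1 - r = 1 - 0.53 = 0.47
Raise to power n:
(1 - r)^8 = 0.47^8 = 0.002381128666
Overall recovery:
R = (1 - 0.002381128666) * 100
= 99.7619%

99.7619%


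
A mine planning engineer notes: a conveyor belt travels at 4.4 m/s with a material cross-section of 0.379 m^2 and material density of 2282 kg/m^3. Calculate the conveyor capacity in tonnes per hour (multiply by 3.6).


13699.6675 t/h

Volumetric flow = speed * area
= 4.4 * 0.379 = 1.6676 m^3/s
Mass flow = volumetric * density
= 1.6676 * 2282 = 3805.4632 kg/s
Convert to t/h: multiply by 3.6
Capacity = 3805.4632 * 3.6
= 13699.6675 t/h


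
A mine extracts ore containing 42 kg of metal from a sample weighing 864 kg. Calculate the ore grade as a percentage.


4.8611%

Ore grade = (metal mass / ore mass) * 100
= (42 / 864) * 100
= 0.04861111111 * 100
= 4.8611%


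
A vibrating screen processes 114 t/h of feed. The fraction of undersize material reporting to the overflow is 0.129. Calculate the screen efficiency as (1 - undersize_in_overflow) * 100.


87.1%

Screen efficiency = (1 - fraction of undersize in overflow) * 100
= (1 - 0.129) * 100
= 0.871 * 100
= 87.1%


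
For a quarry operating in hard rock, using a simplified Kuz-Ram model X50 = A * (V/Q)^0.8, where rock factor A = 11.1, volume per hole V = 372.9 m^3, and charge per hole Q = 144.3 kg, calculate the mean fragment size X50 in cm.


Compute V/Q:
V/Q = 372.9 / 144.3 = 2.584199584
Raise to the power 0.8:
(V/Q)^0.8 = 2.584199584^0.8 = 2.137277146
Multiply by A:
X50 = 11.1 * 2.137277146
= 23.7238 cm

23.7238 cm


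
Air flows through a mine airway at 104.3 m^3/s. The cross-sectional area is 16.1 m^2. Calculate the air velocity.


Velocity = flow rate / cross-sectional area
= 104.3 / 16.1
= 6.4783 m/s

6.4783 m/s


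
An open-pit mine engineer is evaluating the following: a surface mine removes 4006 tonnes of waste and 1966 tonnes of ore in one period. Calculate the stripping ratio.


2.0376

Stripping ratio = waste tonnage / ore tonnage
= 4006 / 1966
= 2.0376


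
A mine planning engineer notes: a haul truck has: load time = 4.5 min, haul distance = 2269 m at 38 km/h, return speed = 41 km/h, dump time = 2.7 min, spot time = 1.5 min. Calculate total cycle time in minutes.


15.6031 min

Convert haul speed to m/min: 38 * 1000/60 = 633.3333333 m/min
Haul time = 2269 / 633.3333333 = 3.582631579 min
Convert return speed to m/min: 41 * 1000/60 = 683.3333333 m/min
Return time = 2269 / 683.3333333 = 3.320487805 min
Total cycle time:
= 4.5 + 3.582631579 + 2.7 + 3.320487805 + 1.5
= 15.6031 min


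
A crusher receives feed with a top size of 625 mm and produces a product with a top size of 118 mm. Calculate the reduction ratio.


Reduction ratio = feed size / product size
= 625 / 118
= 5.2966

5.2966


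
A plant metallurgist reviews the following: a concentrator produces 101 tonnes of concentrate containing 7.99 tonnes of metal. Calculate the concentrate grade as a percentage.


7.9109%

Grade = (metal in concentrate / concentrate mass) * 100
= (7.99 / 101) * 100
= 0.07910891089 * 100
= 7.9109%


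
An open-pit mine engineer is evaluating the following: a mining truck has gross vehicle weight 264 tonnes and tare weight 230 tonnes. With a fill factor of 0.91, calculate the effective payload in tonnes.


30.94 tonnes

Maximum payload = gross - tare
= 264 - 230 = 34 tonnes
Effective payload = max payload * fill factor
= 34 * 0.91
= 30.94 tonnes


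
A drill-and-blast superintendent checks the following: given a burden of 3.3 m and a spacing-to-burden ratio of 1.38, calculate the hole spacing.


Spacing = burden * ratio
= 3.3 * 1.38
= 4.554 m

4.554 m


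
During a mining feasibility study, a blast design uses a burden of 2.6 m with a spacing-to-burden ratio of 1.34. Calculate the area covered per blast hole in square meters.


First, find the spacing:
Spacing = burden * ratio = 2.6 * 1.34
= 3.484 m
Then, calculate the area:
Area = burden * spacing = 2.6 * 3.484
= 9.0584 m^2

9.0584 m^2


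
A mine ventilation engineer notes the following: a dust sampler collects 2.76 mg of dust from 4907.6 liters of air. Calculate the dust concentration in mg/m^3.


0.5624 mg/m^3

Convert liters to m^3: 1 m^3 = 1000 L
Concentration = mass / volume * 1000
= 2.76 / 4907.6 * 1000
= 0.0005623930231 * 1000
= 0.5624 mg/m^3


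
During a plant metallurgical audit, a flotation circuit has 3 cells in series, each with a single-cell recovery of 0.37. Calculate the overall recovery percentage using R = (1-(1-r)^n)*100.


74.9953%

Complement of single-cell recovery:
1 - r = 1 - 0.37 = 0.63
Raise to power n:
(1 - r)^3 = 0.63^3 = 0.250047
Overall recovery:
R = (1 - 0.250047) * 100
= 74.9953%


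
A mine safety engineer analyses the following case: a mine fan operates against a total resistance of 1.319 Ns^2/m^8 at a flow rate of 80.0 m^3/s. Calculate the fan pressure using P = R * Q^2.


Compute Q^2:
Q^2 = 80.0^2 = 6400.0
Compute pressure:
P = R * Q^2 = 1.319 * 6400.0
= 8441.6 Pa

8441.6 Pa


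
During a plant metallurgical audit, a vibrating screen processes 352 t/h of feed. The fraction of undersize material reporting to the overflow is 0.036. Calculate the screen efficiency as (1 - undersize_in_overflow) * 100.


96.4%

Screen efficiency = (1 - fraction of undersize in overflow) * 100
= (1 - 0.036) * 100
= 0.964 * 100
= 96.4%
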